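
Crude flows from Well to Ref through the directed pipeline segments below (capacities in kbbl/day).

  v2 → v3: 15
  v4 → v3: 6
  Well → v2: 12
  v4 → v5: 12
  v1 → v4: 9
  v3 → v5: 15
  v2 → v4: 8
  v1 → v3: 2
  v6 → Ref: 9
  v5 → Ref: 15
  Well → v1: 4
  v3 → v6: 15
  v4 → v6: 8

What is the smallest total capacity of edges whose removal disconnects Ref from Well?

Augment Well→v1→v3→v5→Ref: bottleneck 2, flow now 2.
Augment Well→v1→v4→v5→Ref: bottleneck 2, flow now 4.
Augment Well→v2→v3→v5→Ref: bottleneck 11, flow now 15.
Augment Well→v2→v3→v6→Ref: bottleneck 1, flow now 16.
No augmenting path remains; maximum flow = 16.
By max-flow min-cut, the minimum cut capacity equals the max flow.
In the residual graph, reachable from Well: {Well}.
Min-cut edges: Well→v1 (4), Well→v2 (12); capacity 4 + 12 = 16.

16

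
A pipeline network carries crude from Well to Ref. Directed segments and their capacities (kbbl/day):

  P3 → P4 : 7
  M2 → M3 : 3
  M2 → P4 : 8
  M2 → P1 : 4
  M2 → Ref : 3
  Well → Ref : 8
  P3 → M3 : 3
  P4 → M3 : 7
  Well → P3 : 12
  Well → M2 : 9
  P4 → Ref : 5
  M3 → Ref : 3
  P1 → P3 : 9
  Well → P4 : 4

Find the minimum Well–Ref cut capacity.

Augment Well→Ref: bottleneck 8, flow now 8.
Augment Well→M2→Ref: bottleneck 3, flow now 11.
Augment Well→P4→Ref: bottleneck 4, flow now 15.
Augment Well→M2→P4→Ref: bottleneck 1, flow now 16.
Augment Well→M2→M3→Ref: bottleneck 3, flow now 19.
No augmenting path remains; maximum flow = 19.
By max-flow min-cut, the minimum cut capacity equals the max flow.
In the residual graph, reachable from Well: {Well, M2, P1, P3, P4, M3}.
Min-cut edges: Well→Ref (8), M2→Ref (3), P4→Ref (5), M3→Ref (3); capacity 8 + 3 + 5 + 3 = 19.

19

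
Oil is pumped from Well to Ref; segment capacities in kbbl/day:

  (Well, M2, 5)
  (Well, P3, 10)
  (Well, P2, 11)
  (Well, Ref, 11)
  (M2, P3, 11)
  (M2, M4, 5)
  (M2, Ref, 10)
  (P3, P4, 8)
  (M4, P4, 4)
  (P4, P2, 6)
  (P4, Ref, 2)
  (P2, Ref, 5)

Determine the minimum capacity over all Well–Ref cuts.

23

Augment Well→Ref: bottleneck 11, flow now 11.
Augment Well→M2→Ref: bottleneck 5, flow now 16.
Augment Well→P2→Ref: bottleneck 5, flow now 21.
Augment Well→P3→P4→Ref: bottleneck 2, flow now 23.
No augmenting path remains; maximum flow = 23.
By max-flow min-cut, the minimum cut capacity equals the max flow.
In the residual graph, reachable from Well: {Well, P3, P4, P2}.
Min-cut edges: Well→M2 (5), Well→Ref (11), P4→Ref (2), P2→Ref (5); capacity 5 + 11 + 2 + 5 = 23.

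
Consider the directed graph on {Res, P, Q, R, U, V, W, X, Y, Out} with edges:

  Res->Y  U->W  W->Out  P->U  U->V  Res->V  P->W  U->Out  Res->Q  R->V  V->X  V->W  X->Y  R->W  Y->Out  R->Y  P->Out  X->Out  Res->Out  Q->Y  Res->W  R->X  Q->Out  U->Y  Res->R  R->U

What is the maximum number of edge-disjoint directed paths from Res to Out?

Assign every edge capacity 1; by Menger, the answer equals the max flow.
Path Res→Out (+1); total 1.
Path Res→Q→Out (+1); total 2.
Path Res→W→Out (+1); total 3.
Path Res→Y→Out (+1); total 4.
Path Res→R→U→Out (+1); total 5.
Path Res→V→X→Out (+1); total 6.
No residual Res→Out path; max flow = 6.
Certifying cut of size 6: {Res→Out, Res→Q, Res→R, Res→V, Res→W, Res→Y}.

6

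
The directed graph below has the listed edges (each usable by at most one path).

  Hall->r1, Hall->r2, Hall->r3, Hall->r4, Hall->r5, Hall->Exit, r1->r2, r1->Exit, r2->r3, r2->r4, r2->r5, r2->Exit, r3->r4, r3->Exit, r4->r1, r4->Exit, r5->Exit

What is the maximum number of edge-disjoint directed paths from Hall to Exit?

6

Assign every edge capacity 1; by Menger, the answer equals the max flow.
Path Hall→Exit (+1); total 1.
Path Hall→r1→Exit (+1); total 2.
Path Hall→r2→Exit (+1); total 3.
Path Hall→r3→Exit (+1); total 4.
Path Hall→r4→Exit (+1); total 5.
Path Hall→r5→Exit (+1); total 6.
No residual Hall→Exit path; max flow = 6.
Certifying cut of size 6: {Hall→Exit, Hall→r1, Hall→r2, Hall→r3, Hall→r4, Hall→r5}.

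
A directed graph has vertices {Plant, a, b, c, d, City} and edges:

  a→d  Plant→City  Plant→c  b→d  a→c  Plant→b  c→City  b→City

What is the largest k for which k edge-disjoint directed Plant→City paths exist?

3

Assign every edge capacity 1; by Menger, the answer equals the max flow.
Path Plant→City (+1); total 1.
Path Plant→b→City (+1); total 2.
Path Plant→c→City (+1); total 3.
No residual Plant→City path; max flow = 3.
Certifying cut of size 3: {Plant→City, Plant→b, Plant→c}.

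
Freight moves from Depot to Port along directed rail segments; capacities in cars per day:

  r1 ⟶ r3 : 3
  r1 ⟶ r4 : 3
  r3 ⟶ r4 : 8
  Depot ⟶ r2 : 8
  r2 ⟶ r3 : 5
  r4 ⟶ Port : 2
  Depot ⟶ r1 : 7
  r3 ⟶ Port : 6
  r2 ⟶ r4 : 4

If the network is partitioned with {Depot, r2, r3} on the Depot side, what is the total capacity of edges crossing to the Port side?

25

Edges leaving {Depot, r2, r3}: Depot→r1 (7), r2→r4 (4), r3→r4 (8), r3→Port (6).
Cut capacity = 7 + 4 + 8 + 6 = 25.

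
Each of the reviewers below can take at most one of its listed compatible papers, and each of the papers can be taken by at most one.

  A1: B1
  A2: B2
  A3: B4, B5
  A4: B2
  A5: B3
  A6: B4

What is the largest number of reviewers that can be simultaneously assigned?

Unit-capacity flow: source→left, listed edges, right→sink; max matching = max flow.
Augmenting path A1→B1 (+1); matched 1.
Augmenting path A2→B2 (+1); matched 2.
Augmenting path A3→B4 (+1); matched 3.
Augmenting path A5→B3 (+1); matched 4.
Augmenting path A6→B4→A3→B5 (+1); matched 5.
No augmenting path remains; maximum matching = 5.
König certificate: {A1, A3, A5, A6, B2} is a vertex cover of size 5 (every listed pair touches it), so no matching can be larger.

5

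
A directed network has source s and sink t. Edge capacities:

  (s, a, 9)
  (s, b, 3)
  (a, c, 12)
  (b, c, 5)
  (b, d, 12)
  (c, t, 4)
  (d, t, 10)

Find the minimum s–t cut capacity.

7

Augment s→a→c→t: bottleneck 4, flow now 4.
Augment s→b→d→t: bottleneck 3, flow now 7.
No augmenting path remains; maximum flow = 7.
By max-flow min-cut, the minimum cut capacity equals the max flow.
In the residual graph, reachable from s: {s, a, c}.
Min-cut edges: s→b (3), c→t (4); capacity 3 + 4 = 7.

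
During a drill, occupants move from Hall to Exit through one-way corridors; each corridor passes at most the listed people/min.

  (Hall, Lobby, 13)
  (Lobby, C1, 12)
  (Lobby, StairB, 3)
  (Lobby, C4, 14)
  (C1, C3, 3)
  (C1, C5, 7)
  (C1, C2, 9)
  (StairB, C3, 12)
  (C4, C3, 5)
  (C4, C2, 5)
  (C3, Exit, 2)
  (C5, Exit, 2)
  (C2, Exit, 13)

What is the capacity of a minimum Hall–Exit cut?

13

Augment Hall→Lobby→C1→C3→Exit: bottleneck 2, flow now 2.
Augment Hall→Lobby→C1→C5→Exit: bottleneck 2, flow now 4.
Augment Hall→Lobby→C1→C2→Exit: bottleneck 8, flow now 12.
Augment Hall→Lobby→C4→C2→Exit: bottleneck 1, flow now 13.
No augmenting path remains; maximum flow = 13.
By max-flow min-cut, the minimum cut capacity equals the max flow.
In the residual graph, reachable from Hall: {Hall}.
Min-cut edges: Hall→Lobby (13); capacity 13 = 13.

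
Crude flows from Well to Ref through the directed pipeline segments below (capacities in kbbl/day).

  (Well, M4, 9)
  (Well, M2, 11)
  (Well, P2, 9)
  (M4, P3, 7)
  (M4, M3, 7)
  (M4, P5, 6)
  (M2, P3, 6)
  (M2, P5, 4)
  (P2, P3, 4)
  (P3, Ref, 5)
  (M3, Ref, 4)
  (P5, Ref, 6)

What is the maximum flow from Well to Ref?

Augment Well→M4→P3→Ref: bottleneck 5, flow now 5.
Augment Well→M4→M3→Ref: bottleneck 4, flow now 9.
Augment Well→M2→P5→Ref: bottleneck 4, flow now 13.
Augment Well→M2→P3→M4→P5→Ref: bottleneck 2, flow now 15. (uses reverse residual edge)
No augmenting path remains; maximum flow = 15.
In the residual graph, reachable from Well: {Well, M4, M2, P2, P3, M3, P5}.
Min-cut edges: P3→Ref (5), M3→Ref (4), P5→Ref (6); capacity 5 + 4 + 6 = 15.
This cut is saturated, so no flow can exceed 15.

15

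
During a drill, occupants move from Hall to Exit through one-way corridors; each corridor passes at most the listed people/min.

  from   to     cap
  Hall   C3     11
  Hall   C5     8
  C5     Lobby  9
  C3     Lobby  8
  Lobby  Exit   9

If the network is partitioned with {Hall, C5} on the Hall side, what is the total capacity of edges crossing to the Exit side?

20

Edges leaving {Hall, C5}: Hall→C3 (11), C5→Lobby (9).
Cut capacity = 11 + 9 = 20.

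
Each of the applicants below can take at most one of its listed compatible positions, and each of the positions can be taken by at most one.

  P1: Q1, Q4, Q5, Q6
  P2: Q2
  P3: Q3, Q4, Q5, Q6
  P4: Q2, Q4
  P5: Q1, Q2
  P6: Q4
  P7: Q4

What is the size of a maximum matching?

5

Unit-capacity flow: source→left, listed edges, right→sink; max matching = max flow.
Augmenting path P1→Q1 (+1); matched 1.
Augmenting path P2→Q2 (+1); matched 2.
Augmenting path P3→Q3 (+1); matched 3.
Augmenting path P4→Q4 (+1); matched 4.
Augmenting path P5→Q1→P1→Q5 (+1); matched 5.
No augmenting path remains; maximum matching = 5.
König certificate: {P1, P3, P5, Q2, Q4} is a vertex cover of size 5 (every listed pair touches it), so no matching can be larger.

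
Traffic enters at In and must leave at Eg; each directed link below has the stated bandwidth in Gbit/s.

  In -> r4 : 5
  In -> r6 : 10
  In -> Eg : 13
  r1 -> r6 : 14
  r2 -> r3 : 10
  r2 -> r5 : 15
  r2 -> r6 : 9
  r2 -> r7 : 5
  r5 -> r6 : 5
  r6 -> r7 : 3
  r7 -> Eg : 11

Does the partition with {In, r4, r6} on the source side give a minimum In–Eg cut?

Yes — it is a minimum cut (capacity 16).

Given cut capacity: 13 + 3 = 16.
Augment In→Eg: bottleneck 13, flow now 13.
Augment In→r6→r7→Eg: bottleneck 3, flow now 16.
No augmenting path remains; maximum flow = 16.
Cut capacity 16 equals the max flow, so it is a minimum cut.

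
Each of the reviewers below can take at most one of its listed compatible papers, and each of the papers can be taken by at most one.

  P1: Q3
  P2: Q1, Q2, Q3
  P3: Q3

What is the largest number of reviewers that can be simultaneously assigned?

2

Unit-capacity flow: source→left, listed edges, right→sink; max matching = max flow.
Augmenting path P1→Q3 (+1); matched 1.
Augmenting path P2→Q1 (+1); matched 2.
No augmenting path remains; maximum matching = 2.
König certificate: {P2, Q3} is a vertex cover of size 2 (every listed pair touches it), so no matching can be larger.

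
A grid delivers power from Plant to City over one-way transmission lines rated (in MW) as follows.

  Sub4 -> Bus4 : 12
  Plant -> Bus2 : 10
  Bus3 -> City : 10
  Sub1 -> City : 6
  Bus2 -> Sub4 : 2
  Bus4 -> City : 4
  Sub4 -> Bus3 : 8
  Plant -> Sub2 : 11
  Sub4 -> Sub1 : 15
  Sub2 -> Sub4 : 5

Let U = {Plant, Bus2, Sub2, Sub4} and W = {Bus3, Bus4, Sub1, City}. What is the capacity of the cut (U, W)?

Edges leaving {Plant, Bus2, Sub2, Sub4}: Sub4→Bus3 (8), Sub4→Bus4 (12), Sub4→Sub1 (15).
Cut capacity = 8 + 12 + 15 = 35.

35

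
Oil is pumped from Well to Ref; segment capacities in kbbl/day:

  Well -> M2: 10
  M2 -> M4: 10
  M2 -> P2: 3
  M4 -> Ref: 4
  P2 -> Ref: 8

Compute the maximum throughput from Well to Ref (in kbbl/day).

7

Augment Well→M2→M4→Ref: bottleneck 4, flow now 4.
Augment Well→M2→P2→Ref: bottleneck 3, flow now 7.
No augmenting path remains; maximum flow = 7.
In the residual graph, reachable from Well: {Well, M2, M4}.
Min-cut edges: M2→P2 (3), M4→Ref (4); capacity 3 + 4 = 7.
This cut is saturated, so no flow can exceed 7.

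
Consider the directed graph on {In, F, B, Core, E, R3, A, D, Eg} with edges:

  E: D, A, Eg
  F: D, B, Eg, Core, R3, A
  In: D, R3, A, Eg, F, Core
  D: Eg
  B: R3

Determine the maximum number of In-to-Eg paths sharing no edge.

3

Assign every edge capacity 1; by Menger, the answer equals the max flow.
Path In→Eg (+1); total 1.
Path In→F→Eg (+1); total 2.
Path In→D→Eg (+1); total 3.
No residual In→Eg path; max flow = 3.
Certifying cut of size 3: {In→D, In→Eg, In→F}.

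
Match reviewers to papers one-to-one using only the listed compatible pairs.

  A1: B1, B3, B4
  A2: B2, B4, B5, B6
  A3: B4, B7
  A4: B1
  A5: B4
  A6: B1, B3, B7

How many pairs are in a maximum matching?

5

Unit-capacity flow: source→left, listed edges, right→sink; max matching = max flow.
Augmenting path A1→B1 (+1); matched 1.
Augmenting path A2→B2 (+1); matched 2.
Augmenting path A3→B4 (+1); matched 3.
Augmenting path A6→B3 (+1); matched 4.
Augmenting path A5→B4→A3→B7 (+1); matched 5.
No augmenting path remains; maximum matching = 5.
König certificate: {A2, B1, B3, B4, B7} is a vertex cover of size 5 (every listed pair touches it), so no matching can be larger.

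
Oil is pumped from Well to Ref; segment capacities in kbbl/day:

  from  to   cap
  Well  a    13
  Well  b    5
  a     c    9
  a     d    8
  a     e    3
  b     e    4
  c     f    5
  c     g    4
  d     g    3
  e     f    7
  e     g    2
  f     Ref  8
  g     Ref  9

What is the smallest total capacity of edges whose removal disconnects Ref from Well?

17

Augment Well→a→c→f→Ref: bottleneck 5, flow now 5.
Augment Well→a→c→g→Ref: bottleneck 4, flow now 9.
Augment Well→a→d→g→Ref: bottleneck 3, flow now 12.
Augment Well→a→e→f→Ref: bottleneck 1, flow now 13.
Augment Well→b→e→f→Ref: bottleneck 2, flow now 15.
Augment Well→b→e→g→Ref: bottleneck 2, flow now 17.
No augmenting path remains; maximum flow = 17.
By max-flow min-cut, the minimum cut capacity equals the max flow.
In the residual graph, reachable from Well: {Well, b}.
Min-cut edges: Well→a (13), b→e (4); capacity 13 + 4 = 17.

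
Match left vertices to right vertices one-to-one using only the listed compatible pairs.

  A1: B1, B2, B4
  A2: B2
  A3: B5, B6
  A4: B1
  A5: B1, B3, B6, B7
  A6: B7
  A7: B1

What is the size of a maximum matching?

Unit-capacity flow: source→left, listed edges, right→sink; max matching = max flow.
Augmenting path A1→B1 (+1); matched 1.
Augmenting path A2→B2 (+1); matched 2.
Augmenting path A3→B5 (+1); matched 3.
Augmenting path A5→B3 (+1); matched 4.
Augmenting path A6→B7 (+1); matched 5.
Augmenting path A4→B1→A1→B4 (+1); matched 6.
No augmenting path remains; maximum matching = 6.
König certificate: {A1, A2, A3, A5, A6, B1} is a vertex cover of size 6 (every listed pair touches it), so no matching can be larger.

6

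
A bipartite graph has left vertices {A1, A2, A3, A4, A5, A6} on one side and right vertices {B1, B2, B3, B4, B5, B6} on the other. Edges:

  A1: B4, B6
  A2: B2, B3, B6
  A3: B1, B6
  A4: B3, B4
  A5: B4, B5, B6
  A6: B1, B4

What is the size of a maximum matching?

Unit-capacity flow: source→left, listed edges, right→sink; max matching = max flow.
Augmenting path A1→B4 (+1); matched 1.
Augmenting path A2→B2 (+1); matched 2.
Augmenting path A3→B1 (+1); matched 3.
Augmenting path A4→B3 (+1); matched 4.
Augmenting path A5→B5 (+1); matched 5.
Augmenting path A6→B1→A3→B6 (+1); matched 6.
No augmenting path remains; maximum matching = 6.
König certificate: {A1, A2, A3, A4, A5, A6} is a vertex cover of size 6 (every listed pair touches it), so no matching can be larger.

6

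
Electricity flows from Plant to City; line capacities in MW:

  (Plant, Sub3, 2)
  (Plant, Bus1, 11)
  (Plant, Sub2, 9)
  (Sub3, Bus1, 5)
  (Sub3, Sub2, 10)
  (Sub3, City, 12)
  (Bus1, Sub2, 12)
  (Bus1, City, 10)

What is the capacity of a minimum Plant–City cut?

12

Augment Plant→Sub3→City: bottleneck 2, flow now 2.
Augment Plant→Bus1→City: bottleneck 10, flow now 12.
No augmenting path remains; maximum flow = 12.
By max-flow min-cut, the minimum cut capacity equals the max flow.
In the residual graph, reachable from Plant: {Plant, Bus1, Sub2}.
Min-cut edges: Plant→Sub3 (2), Bus1→City (10); capacity 2 + 10 = 12.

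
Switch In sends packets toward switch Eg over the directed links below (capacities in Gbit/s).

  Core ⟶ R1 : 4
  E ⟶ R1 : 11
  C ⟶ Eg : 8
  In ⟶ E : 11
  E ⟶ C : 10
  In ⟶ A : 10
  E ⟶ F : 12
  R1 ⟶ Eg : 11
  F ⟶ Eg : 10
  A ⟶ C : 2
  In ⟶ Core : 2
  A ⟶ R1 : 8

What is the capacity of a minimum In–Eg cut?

23

Augment In→E→C→Eg: bottleneck 8, flow now 8.
Augment In→E→F→Eg: bottleneck 3, flow now 11.
Augment In→A→R1→Eg: bottleneck 8, flow now 19.
Augment In→Core→R1→Eg: bottleneck 2, flow now 21.
Augment In→A→C→E→F→Eg: bottleneck 2, flow now 23. (uses reverse residual edge)
No augmenting path remains; maximum flow = 23.
By max-flow min-cut, the minimum cut capacity equals the max flow.
In the residual graph, reachable from In: {In}.
Min-cut edges: In→E (11), In→A (10), In→Core (2); capacity 11 + 10 + 2 = 23.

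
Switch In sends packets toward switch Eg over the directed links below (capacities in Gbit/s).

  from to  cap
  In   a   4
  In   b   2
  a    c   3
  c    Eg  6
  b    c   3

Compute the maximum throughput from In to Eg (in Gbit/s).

Augment In→a→c→Eg: bottleneck 3, flow now 3.
Augment In→b→c→Eg: bottleneck 2, flow now 5.
No augmenting path remains; maximum flow = 5.
In the residual graph, reachable from In: {In, a}.
Min-cut edges: In→b (2), a→c (3); capacity 2 + 3 = 5.
This cut is saturated, so no flow can exceed 5.

5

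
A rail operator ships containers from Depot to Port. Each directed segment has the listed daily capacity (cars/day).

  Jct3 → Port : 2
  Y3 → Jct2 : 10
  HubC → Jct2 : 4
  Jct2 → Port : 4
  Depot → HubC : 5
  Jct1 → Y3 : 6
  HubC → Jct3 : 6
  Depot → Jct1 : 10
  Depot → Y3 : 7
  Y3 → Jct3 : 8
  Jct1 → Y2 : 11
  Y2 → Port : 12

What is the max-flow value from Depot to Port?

Augment Depot→HubC→Jct2→Port: bottleneck 4, flow now 4.
Augment Depot→HubC→Jct3→Port: bottleneck 1, flow now 5.
Augment Depot→Jct1→Y2→Port: bottleneck 10, flow now 15.
Augment Depot→Y3→Jct3→Port: bottleneck 1, flow now 16.
No augmenting path remains; maximum flow = 16.
In the residual graph, reachable from Depot: {Depot, HubC, Y3, Jct2, Jct3}.
Min-cut edges: Depot→Jct1 (10), Jct2→Port (4), Jct3→Port (2); capacity 10 + 4 + 2 = 16.
This cut is saturated, so no flow can exceed 16.

16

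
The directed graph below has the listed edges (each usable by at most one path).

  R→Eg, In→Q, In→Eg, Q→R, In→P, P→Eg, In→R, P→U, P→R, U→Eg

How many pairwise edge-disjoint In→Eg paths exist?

Assign every edge capacity 1; by Menger, the answer equals the max flow.
Path In→Eg (+1); total 1.
Path In→P→Eg (+1); total 2.
Path In→R→Eg (+1); total 3.
No residual In→Eg path; max flow = 3.
Certifying cut of size 3: {In→Eg, In→P, R→Eg}.

3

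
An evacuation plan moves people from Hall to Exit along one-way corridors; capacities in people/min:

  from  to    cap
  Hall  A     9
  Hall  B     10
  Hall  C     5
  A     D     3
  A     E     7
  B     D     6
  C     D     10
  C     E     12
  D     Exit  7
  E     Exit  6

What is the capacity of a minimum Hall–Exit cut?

13

Augment Hall→A→D→Exit: bottleneck 3, flow now 3.
Augment Hall→A→E→Exit: bottleneck 6, flow now 9.
Augment Hall→B→D→Exit: bottleneck 4, flow now 13.
No augmenting path remains; maximum flow = 13.
By max-flow min-cut, the minimum cut capacity equals the max flow.
In the residual graph, reachable from Hall: {Hall, A, B, C, D, E}.
Min-cut edges: D→Exit (7), E→Exit (6); capacity 7 + 6 = 13.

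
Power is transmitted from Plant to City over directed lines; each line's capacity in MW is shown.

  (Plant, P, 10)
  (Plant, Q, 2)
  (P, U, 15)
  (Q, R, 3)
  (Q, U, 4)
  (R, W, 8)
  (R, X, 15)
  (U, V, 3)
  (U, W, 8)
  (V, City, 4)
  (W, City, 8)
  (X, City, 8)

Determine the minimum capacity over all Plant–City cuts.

12

Augment Plant→P→U→V→City: bottleneck 3, flow now 3.
Augment Plant→P→U→W→City: bottleneck 7, flow now 10.
Augment Plant→Q→R→W→City: bottleneck 1, flow now 11.
Augment Plant→Q→R→X→City: bottleneck 1, flow now 12.
No augmenting path remains; maximum flow = 12.
By max-flow min-cut, the minimum cut capacity equals the max flow.
In the residual graph, reachable from Plant: {Plant}.
Min-cut edges: Plant→P (10), Plant→Q (2); capacity 10 + 2 = 12.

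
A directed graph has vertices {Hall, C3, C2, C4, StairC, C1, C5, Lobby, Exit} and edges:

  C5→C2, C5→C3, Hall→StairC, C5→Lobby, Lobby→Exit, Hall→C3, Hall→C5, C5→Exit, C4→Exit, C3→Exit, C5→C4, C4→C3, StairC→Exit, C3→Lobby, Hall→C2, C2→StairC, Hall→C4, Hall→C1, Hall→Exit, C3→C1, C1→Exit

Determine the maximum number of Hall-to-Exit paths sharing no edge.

Assign every edge capacity 1; by Menger, the answer equals the max flow.
Path Hall→Exit (+1); total 1.
Path Hall→C3→Exit (+1); total 2.
Path Hall→C4→Exit (+1); total 3.
Path Hall→StairC→Exit (+1); total 4.
Path Hall→C1→Exit (+1); total 5.
Path Hall→C5→Exit (+1); total 6.
No residual Hall→Exit path; max flow = 6.
Certifying cut of size 6: {Hall→C1, Hall→C3, Hall→C4, Hall→C5, Hall→Exit, StairC→Exit}.

6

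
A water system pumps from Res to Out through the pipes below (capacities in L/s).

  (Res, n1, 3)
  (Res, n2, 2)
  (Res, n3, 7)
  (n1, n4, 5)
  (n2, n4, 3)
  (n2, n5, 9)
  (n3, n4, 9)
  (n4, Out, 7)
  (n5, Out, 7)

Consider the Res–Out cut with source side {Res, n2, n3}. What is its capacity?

24

Edges leaving {Res, n2, n3}: Res→n1 (3), n2→n4 (3), n2→n5 (9), n3→n4 (9).
Cut capacity = 3 + 3 + 9 + 9 = 24.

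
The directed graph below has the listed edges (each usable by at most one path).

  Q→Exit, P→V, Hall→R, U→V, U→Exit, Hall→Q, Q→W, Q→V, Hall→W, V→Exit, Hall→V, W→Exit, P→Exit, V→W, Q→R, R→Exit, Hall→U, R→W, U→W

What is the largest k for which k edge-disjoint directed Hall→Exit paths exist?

Assign every edge capacity 1; by Menger, the answer equals the max flow.
Path Hall→Q→Exit (+1); total 1.
Path Hall→R→Exit (+1); total 2.
Path Hall→U→Exit (+1); total 3.
Path Hall→V→Exit (+1); total 4.
Path Hall→W→Exit (+1); total 5.
No residual Hall→Exit path; max flow = 5.
Certifying cut of size 5: {Hall→Q, Hall→R, Hall→U, Hall→V, Hall→W}.

5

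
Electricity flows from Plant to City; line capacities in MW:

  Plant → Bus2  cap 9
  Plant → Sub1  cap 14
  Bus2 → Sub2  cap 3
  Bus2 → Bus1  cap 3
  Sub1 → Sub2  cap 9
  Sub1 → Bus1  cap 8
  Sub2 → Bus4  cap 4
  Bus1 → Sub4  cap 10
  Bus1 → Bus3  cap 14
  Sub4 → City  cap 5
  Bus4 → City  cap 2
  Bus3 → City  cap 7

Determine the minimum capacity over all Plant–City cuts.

13

Augment Plant→Bus2→Sub2→Bus4→City: bottleneck 2, flow now 2.
Augment Plant→Bus2→Bus1→Sub4→City: bottleneck 3, flow now 5.
Augment Plant→Sub1→Bus1→Sub4→City: bottleneck 2, flow now 7.
Augment Plant→Sub1→Bus1→Bus3→City: bottleneck 6, flow now 13.
No augmenting path remains; maximum flow = 13.
By max-flow min-cut, the minimum cut capacity equals the max flow.
In the residual graph, reachable from Plant: {Plant, Bus2, Sub1, Sub2, Bus4}.
Min-cut edges: Bus2→Bus1 (3), Sub1→Bus1 (8), Bus4→City (2); capacity 3 + 8 + 2 = 13.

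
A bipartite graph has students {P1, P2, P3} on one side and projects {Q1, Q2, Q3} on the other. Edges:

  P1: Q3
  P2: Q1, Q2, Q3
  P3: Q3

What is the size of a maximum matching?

2

Unit-capacity flow: source→left, listed edges, right→sink; max matching = max flow.
Augmenting path P1→Q3 (+1); matched 1.
Augmenting path P2→Q1 (+1); matched 2.
No augmenting path remains; maximum matching = 2.
König certificate: {P2, Q3} is a vertex cover of size 2 (every listed pair touches it), so no matching can be larger.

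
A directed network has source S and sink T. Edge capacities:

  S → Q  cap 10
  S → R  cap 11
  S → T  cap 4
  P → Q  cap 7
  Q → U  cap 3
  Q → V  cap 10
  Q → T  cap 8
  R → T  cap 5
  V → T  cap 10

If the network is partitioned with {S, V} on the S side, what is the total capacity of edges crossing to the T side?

Edges leaving {S, V}: S→Q (10), S→R (11), S→T (4), V→T (10).
Cut capacity = 10 + 11 + 4 + 10 = 35.

35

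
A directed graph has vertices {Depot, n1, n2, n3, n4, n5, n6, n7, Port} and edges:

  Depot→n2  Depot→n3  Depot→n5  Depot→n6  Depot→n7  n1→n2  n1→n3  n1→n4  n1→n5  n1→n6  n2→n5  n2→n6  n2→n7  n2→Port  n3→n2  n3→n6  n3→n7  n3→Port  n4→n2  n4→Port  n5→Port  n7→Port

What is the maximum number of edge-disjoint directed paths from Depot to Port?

Assign every edge capacity 1; by Menger, the answer equals the max flow.
Path Depot→n2→Port (+1); total 1.
Path Depot→n3→Port (+1); total 2.
Path Depot→n5→Port (+1); total 3.
Path Depot→n7→Port (+1); total 4.
No residual Depot→Port path; max flow = 4.
Certifying cut of size 4: {Depot→n2, Depot→n3, Depot→n5, Depot→n7}.

4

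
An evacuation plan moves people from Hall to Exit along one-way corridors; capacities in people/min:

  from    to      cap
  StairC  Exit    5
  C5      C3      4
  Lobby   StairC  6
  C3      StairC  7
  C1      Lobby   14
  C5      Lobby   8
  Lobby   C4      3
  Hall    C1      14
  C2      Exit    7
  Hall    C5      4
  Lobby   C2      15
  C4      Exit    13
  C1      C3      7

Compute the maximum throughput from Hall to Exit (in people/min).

15

Augment Hall→C5→Lobby→C4→Exit: bottleneck 3, flow now 3.
Augment Hall→C5→Lobby→StairC→Exit: bottleneck 1, flow now 4.
Augment Hall→C1→Lobby→StairC→Exit: bottleneck 4, flow now 8.
Augment Hall→C1→Lobby→C2→Exit: bottleneck 7, flow now 15.
No augmenting path remains; maximum flow = 15.
In the residual graph, reachable from Hall: {Hall, C5, C1, Lobby, C3, StairC, C2}.
Min-cut edges: Lobby→C4 (3), StairC→Exit (5), C2→Exit (7); capacity 3 + 5 + 7 = 15.
This cut is saturated, so no flow can exceed 15.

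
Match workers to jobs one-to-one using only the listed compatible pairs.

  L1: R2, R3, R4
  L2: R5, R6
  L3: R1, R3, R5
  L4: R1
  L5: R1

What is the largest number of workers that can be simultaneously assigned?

4

Unit-capacity flow: source→left, listed edges, right→sink; max matching = max flow.
Augmenting path L1→R2 (+1); matched 1.
Augmenting path L2→R5 (+1); matched 2.
Augmenting path L3→R1 (+1); matched 3.
Augmenting path L4→R1→L3→R3 (+1); matched 4.
No augmenting path remains; maximum matching = 4.
König certificate: {L1, L2, L3, R1} is a vertex cover of size 4 (every listed pair touches it), so no matching can be larger.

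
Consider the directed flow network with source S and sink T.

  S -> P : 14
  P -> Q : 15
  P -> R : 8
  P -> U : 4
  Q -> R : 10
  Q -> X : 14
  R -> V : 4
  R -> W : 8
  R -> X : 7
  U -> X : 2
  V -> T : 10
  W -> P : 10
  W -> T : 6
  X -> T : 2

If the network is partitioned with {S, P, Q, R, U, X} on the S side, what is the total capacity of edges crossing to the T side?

Edges leaving {S, P, Q, R, U, X}: R→V (4), R→W (8), X→T (2).
Cut capacity = 4 + 8 + 2 = 14.

14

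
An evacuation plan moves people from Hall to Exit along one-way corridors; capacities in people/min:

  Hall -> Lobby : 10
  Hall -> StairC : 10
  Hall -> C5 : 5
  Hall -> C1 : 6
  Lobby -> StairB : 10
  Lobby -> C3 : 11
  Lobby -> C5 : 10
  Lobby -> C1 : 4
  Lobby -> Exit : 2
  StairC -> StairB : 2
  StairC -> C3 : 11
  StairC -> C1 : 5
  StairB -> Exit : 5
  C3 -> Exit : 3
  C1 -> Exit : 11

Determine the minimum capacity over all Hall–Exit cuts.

Augment Hall→Lobby→Exit: bottleneck 2, flow now 2.
Augment Hall→C1→Exit: bottleneck 6, flow now 8.
Augment Hall→Lobby→StairB→Exit: bottleneck 5, flow now 13.
Augment Hall→Lobby→C3→Exit: bottleneck 3, flow now 16.
Augment Hall→StairC→C1→Exit: bottleneck 5, flow now 21.
No augmenting path remains; maximum flow = 21.
By max-flow min-cut, the minimum cut capacity equals the max flow.
In the residual graph, reachable from Hall: {Hall, Lobby, StairC, StairB, C3, C5, C1}.
Min-cut edges: Lobby→Exit (2), StairB→Exit (5), C3→Exit (3), C1→Exit (11); capacity 2 + 5 + 3 + 11 = 21.

21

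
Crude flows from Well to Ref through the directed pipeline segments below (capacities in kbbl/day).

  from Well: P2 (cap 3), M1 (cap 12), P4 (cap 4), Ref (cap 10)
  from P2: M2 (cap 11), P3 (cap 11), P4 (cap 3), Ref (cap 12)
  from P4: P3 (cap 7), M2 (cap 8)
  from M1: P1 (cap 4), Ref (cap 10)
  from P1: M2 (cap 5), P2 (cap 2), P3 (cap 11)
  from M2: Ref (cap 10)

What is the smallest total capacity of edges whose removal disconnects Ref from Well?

29

Augment Well→Ref: bottleneck 10, flow now 10.
Augment Well→P2→Ref: bottleneck 3, flow now 13.
Augment Well→M1→Ref: bottleneck 10, flow now 23.
Augment Well→P4→M2→Ref: bottleneck 4, flow now 27.
Augment Well→M1→P1→P2→Ref: bottleneck 2, flow now 29.
No augmenting path remains; maximum flow = 29.
By max-flow min-cut, the minimum cut capacity equals the max flow.
In the residual graph, reachable from Well: {Well}.
Min-cut edges: Well→P2 (3), Well→P4 (4), Well→M1 (12), Well→Ref (10); capacity 3 + 4 + 12 + 10 = 29.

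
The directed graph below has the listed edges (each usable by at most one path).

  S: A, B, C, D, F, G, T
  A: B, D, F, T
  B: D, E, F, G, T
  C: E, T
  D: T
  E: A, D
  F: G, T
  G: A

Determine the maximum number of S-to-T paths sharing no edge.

Assign every edge capacity 1; by Menger, the answer equals the max flow.
Path S→T (+1); total 1.
Path S→A→T (+1); total 2.
Path S→B→T (+1); total 3.
Path S→C→T (+1); total 4.
Path S→D→T (+1); total 5.
Path S→F→T (+1); total 6.
No residual S→T path; max flow = 6.
Certifying cut of size 6: {A→T, B→T, D→T, F→T, S→C, S→T}.

6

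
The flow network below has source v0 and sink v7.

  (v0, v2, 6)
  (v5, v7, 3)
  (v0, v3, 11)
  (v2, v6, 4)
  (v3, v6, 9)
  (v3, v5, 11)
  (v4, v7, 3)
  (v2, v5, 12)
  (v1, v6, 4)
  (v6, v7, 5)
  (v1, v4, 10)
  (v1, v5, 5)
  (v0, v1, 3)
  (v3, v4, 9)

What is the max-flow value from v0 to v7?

Augment v0→v1→v4→v7: bottleneck 3, flow now 3.
Augment v0→v2→v5→v7: bottleneck 3, flow now 6.
Augment v0→v2→v6→v7: bottleneck 3, flow now 9.
Augment v0→v3→v6→v7: bottleneck 2, flow now 11.
No augmenting path remains; maximum flow = 11.
In the residual graph, reachable from v0: {v0, v1, v2, v3, v4, v5, v6}.
Min-cut edges: v4→v7 (3), v5→v7 (3), v6→v7 (5); capacity 3 + 3 + 5 = 11.
This cut is saturated, so no flow can exceed 11.

11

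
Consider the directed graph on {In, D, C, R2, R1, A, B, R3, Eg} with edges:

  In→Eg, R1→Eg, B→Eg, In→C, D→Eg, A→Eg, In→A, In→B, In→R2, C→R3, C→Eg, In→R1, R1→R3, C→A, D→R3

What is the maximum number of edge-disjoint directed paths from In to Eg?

Assign every edge capacity 1; by Menger, the answer equals the max flow.
Path In→Eg (+1); total 1.
Path In→C→Eg (+1); total 2.
Path In→R1→Eg (+1); total 3.
Path In→A→Eg (+1); total 4.
Path In→B→Eg (+1); total 5.
No residual In→Eg path; max flow = 5.
Certifying cut of size 5: {In→A, In→B, In→C, In→Eg, In→R1}.

5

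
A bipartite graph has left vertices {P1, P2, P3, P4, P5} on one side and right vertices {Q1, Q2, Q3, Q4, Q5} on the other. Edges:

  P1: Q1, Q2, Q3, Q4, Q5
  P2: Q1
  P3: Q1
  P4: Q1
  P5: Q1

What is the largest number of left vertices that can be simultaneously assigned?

2

Unit-capacity flow: source→left, listed edges, right→sink; max matching = max flow.
Augmenting path P1→Q1 (+1); matched 1.
Augmenting path P2→Q1→P1→Q2 (+1); matched 2.
No augmenting path remains; maximum matching = 2.
König certificate: {P1, Q1} is a vertex cover of size 2 (every listed pair touches it), so no matching can be larger.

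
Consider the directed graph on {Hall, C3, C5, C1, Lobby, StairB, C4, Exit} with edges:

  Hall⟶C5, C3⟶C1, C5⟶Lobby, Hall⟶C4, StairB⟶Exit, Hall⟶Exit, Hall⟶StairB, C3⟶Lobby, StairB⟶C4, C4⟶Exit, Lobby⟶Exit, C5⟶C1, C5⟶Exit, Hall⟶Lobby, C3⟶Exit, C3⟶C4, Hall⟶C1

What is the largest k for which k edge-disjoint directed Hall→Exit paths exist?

5

Assign every edge capacity 1; by Menger, the answer equals the max flow.
Path Hall→Exit (+1); total 1.
Path Hall→C5→Exit (+1); total 2.
Path Hall→Lobby→Exit (+1); total 3.
Path Hall→StairB→Exit (+1); total 4.
Path Hall→C4→Exit (+1); total 5.
No residual Hall→Exit path; max flow = 5.
Certifying cut of size 5: {Hall→C4, Hall→C5, Hall→Exit, Hall→Lobby, Hall→StairB}.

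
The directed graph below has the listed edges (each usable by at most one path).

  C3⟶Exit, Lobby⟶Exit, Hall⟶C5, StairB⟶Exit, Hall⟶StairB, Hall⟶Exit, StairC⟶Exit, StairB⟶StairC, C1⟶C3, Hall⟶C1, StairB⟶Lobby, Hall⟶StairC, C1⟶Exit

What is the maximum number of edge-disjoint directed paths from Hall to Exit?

Assign every edge capacity 1; by Menger, the answer equals the max flow.
Path Hall→Exit (+1); total 1.
Path Hall→StairC→Exit (+1); total 2.
Path Hall→StairB→Exit (+1); total 3.
Path Hall→C1→Exit (+1); total 4.
No residual Hall→Exit path; max flow = 4.
Certifying cut of size 4: {Hall→C1, Hall→Exit, Hall→StairB, Hall→StairC}.

4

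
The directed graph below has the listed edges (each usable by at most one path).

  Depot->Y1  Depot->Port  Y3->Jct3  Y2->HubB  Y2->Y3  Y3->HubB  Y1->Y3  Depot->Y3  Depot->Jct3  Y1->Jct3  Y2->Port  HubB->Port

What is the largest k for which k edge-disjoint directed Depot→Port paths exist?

2

Assign every edge capacity 1; by Menger, the answer equals the max flow.
Path Depot→Port (+1); total 1.
Path Depot→Y3→HubB→Port (+1); total 2.
No residual Depot→Port path; max flow = 2.
Certifying cut of size 2: {Depot→Port, Y3→HubB}.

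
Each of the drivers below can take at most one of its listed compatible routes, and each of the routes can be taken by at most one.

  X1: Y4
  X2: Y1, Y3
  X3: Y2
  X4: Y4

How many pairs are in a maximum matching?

Unit-capacity flow: source→left, listed edges, right→sink; max matching = max flow.
Augmenting path X1→Y4 (+1); matched 1.
Augmenting path X2→Y1 (+1); matched 2.
Augmenting path X3→Y2 (+1); matched 3.
No augmenting path remains; maximum matching = 3.
König certificate: {X2, X3, Y4} is a vertex cover of size 3 (every listed pair touches it), so no matching can be larger.

3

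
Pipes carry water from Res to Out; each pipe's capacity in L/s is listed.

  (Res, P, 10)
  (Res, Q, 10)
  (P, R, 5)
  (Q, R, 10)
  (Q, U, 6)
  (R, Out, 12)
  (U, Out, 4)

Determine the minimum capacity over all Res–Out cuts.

15

Augment Res→P→R→Out: bottleneck 5, flow now 5.
Augment Res→Q→R→Out: bottleneck 7, flow now 12.
Augment Res→Q→U→Out: bottleneck 3, flow now 15.
No augmenting path remains; maximum flow = 15.
By max-flow min-cut, the minimum cut capacity equals the max flow.
In the residual graph, reachable from Res: {Res, P}.
Min-cut edges: Res→Q (10), P→R (5); capacity 10 + 5 = 15.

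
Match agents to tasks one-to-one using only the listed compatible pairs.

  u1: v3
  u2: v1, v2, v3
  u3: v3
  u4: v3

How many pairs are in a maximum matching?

2

Unit-capacity flow: source→left, listed edges, right→sink; max matching = max flow.
Augmenting path u1→v3 (+1); matched 1.
Augmenting path u2→v1 (+1); matched 2.
No augmenting path remains; maximum matching = 2.
König certificate: {u2, v3} is a vertex cover of size 2 (every listed pair touches it), so no matching can be larger.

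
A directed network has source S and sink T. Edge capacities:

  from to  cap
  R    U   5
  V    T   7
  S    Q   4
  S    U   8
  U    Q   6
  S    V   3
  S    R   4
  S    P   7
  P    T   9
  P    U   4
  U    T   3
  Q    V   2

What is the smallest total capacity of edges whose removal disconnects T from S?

15

Augment S→P→T: bottleneck 7, flow now 7.
Augment S→U→T: bottleneck 3, flow now 10.
Augment S→V→T: bottleneck 3, flow now 13.
Augment S→Q→V→T: bottleneck 2, flow now 15.
No augmenting path remains; maximum flow = 15.
By max-flow min-cut, the minimum cut capacity equals the max flow.
In the residual graph, reachable from S: {S, Q, R, U}.
Min-cut edges: S→P (7), S→V (3), Q→V (2), U→T (3); capacity 7 + 3 + 2 + 3 = 15.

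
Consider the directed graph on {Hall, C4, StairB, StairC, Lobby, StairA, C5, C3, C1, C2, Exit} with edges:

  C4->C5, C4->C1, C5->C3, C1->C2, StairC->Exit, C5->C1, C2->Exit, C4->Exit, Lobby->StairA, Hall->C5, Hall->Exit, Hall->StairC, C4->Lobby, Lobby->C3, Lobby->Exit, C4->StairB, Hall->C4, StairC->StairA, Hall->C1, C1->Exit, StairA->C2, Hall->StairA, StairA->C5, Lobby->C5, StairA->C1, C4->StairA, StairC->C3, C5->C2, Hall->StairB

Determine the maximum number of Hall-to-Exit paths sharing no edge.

Assign every edge capacity 1; by Menger, the answer equals the max flow.
Path Hall→Exit (+1); total 1.
Path Hall→C4→Exit (+1); total 2.
Path Hall→StairC→Exit (+1); total 3.
Path Hall→C1→Exit (+1); total 4.
Path Hall→StairA→C2→Exit (+1); total 5.
No residual Hall→Exit path; max flow = 5.
Certifying cut of size 5: {C1→Exit, C2→Exit, Hall→C4, Hall→Exit, Hall→StairC}.

5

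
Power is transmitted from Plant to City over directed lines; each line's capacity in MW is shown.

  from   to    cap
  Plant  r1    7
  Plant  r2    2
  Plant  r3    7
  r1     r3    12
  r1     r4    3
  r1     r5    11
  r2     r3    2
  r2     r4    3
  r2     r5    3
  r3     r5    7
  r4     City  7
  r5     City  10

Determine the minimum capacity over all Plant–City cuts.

Augment Plant→r1→r4→City: bottleneck 3, flow now 3.
Augment Plant→r1→r5→City: bottleneck 4, flow now 7.
Augment Plant→r2→r4→City: bottleneck 2, flow now 9.
Augment Plant→r3→r5→City: bottleneck 6, flow now 15.
No augmenting path remains; maximum flow = 15.
By max-flow min-cut, the minimum cut capacity equals the max flow.
In the residual graph, reachable from Plant: {Plant, r1, r3, r5}.
Min-cut edges: Plant→r2 (2), r1→r4 (3), r5→City (10); capacity 2 + 3 + 10 = 15.

15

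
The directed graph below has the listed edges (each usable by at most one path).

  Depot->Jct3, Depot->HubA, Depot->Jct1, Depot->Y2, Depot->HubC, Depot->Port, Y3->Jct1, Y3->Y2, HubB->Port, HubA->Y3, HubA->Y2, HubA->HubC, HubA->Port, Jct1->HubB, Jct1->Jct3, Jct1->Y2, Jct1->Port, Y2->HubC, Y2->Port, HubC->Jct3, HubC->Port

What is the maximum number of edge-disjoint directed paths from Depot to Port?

Assign every edge capacity 1; by Menger, the answer equals the max flow.
Path Depot→Port (+1); total 1.
Path Depot→HubA→Port (+1); total 2.
Path Depot→Jct1→Port (+1); total 3.
Path Depot→Y2→Port (+1); total 4.
Path Depot→HubC→Port (+1); total 5.
No residual Depot→Port path; max flow = 5.
Certifying cut of size 5: {Depot→HubA, Depot→HubC, Depot→Jct1, Depot→Port, Depot→Y2}.

5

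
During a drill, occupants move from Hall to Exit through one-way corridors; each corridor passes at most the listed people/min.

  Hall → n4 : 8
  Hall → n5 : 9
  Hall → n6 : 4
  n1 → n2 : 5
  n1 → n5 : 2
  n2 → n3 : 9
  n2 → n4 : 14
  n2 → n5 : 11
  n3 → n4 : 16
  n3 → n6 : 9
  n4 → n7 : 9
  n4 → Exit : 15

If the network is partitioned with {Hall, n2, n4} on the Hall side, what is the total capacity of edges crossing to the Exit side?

Edges leaving {Hall, n2, n4}: Hall→n5 (9), Hall→n6 (4), n2→n3 (9), n2→n5 (11), n4→n7 (9), n4→Exit (15).
Cut capacity = 9 + 4 + 9 + 11 + 9 + 15 = 57.

57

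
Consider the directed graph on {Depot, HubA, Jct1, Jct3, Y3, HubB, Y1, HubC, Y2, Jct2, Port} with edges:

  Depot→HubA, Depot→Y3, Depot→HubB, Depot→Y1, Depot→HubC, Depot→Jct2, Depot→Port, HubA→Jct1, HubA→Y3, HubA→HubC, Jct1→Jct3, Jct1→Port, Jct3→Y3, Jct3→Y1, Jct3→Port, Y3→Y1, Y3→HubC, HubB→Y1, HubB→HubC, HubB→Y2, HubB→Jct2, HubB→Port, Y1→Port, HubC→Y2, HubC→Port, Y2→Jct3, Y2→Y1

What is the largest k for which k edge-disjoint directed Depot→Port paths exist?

6

Assign every edge capacity 1; by Menger, the answer equals the max flow.
Path Depot→Port (+1); total 1.
Path Depot→HubB→Port (+1); total 2.
Path Depot→Y1→Port (+1); total 3.
Path Depot→HubC→Port (+1); total 4.
Path Depot→HubA→Jct1→Port (+1); total 5.
Path Depot→Y3→HubC→Y2→Jct3→Port (+1); total 6.
No residual Depot→Port path; max flow = 6.
Certifying cut of size 6: {Depot→HubA, Depot→HubB, Depot→HubC, Depot→Port, Depot→Y1, Depot→Y3}.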